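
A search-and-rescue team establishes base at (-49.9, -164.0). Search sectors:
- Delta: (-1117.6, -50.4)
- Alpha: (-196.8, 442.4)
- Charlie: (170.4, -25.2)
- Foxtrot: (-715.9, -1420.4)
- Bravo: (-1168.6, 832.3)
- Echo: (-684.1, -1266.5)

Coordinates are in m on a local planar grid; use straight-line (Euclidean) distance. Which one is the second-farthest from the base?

Distance to each, sorted:
Bravo: 1498.0 m
Foxtrot: 1422.0 m
Echo: 1271.9 m
Delta: 1073.7 m
Alpha: 623.9 m
Charlie: 260.4 m
The second-farthest is Foxtrot at 1422.0 m.

Foxtrot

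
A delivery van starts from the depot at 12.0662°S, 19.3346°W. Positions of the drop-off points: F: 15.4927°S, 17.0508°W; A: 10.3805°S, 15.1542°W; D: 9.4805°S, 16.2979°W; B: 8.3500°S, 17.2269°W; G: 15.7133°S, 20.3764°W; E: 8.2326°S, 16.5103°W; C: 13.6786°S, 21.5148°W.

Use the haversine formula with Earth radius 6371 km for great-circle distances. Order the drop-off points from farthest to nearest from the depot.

E, A, B, F, D, G, C

Distances from the depot:
E 8.2326°S, 16.5103°W: 526.5 km
A 10.3805°S, 15.1542°W: 493.0 km
B 8.3500°S, 17.2269°W: 473.2 km
F 15.4927°S, 17.0508°W: 453.8 km
D 9.4805°S, 16.2979°W: 439.0 km
G 15.7133°S, 20.3764°W: 420.8 km
C 13.6786°S, 21.5148°W: 296.6 km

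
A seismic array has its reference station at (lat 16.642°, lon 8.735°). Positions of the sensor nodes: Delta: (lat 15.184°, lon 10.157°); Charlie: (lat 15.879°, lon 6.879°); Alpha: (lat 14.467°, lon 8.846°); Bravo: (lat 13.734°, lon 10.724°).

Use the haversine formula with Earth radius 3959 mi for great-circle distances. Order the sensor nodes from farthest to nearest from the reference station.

Distance from the reference station at (lat 16.642°, lon 8.735°) to each:
Bravo (lat 13.734°, lon 10.724°): 240.8 mi
Alpha (lat 14.467°, lon 8.846°): 150.5 mi
Delta (lat 15.184°, lon 10.157°): 138.1 mi
Charlie (lat 15.879°, lon 6.879°): 133.9 mi

Bravo, Alpha, Delta, Charlie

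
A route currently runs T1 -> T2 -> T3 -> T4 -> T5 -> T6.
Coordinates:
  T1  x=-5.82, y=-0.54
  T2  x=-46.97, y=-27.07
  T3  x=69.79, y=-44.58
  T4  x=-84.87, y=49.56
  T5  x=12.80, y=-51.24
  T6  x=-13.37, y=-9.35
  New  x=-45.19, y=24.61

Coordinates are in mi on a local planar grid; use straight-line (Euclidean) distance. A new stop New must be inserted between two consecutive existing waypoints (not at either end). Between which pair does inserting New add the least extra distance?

Added distance for inserting New between each consecutive pair:
T1–T2: 49.5 mi
T2–T3: 67.8 mi
T3–T4: 0.0 mi
T4–T5: 2.0 mi
T5–T6: 92.6 mi
Smallest added distance is 0.0 mi, inserting between T3 and T4.

between T3 and T4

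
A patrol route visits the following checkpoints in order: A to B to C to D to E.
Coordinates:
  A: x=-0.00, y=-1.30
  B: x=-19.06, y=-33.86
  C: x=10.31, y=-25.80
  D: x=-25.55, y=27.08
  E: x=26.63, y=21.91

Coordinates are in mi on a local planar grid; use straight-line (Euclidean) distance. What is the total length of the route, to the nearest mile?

185 mi

Leg distances:
A→B: 37.7 mi  (cumulative 37.7 mi)
B→C: 30.5 mi  (cumulative 68.2 mi)
C→D: 63.9 mi  (cumulative 132.1 mi)
D→E: 52.4 mi  (cumulative 184.5 mi)
Total route length ≈ 185 mi.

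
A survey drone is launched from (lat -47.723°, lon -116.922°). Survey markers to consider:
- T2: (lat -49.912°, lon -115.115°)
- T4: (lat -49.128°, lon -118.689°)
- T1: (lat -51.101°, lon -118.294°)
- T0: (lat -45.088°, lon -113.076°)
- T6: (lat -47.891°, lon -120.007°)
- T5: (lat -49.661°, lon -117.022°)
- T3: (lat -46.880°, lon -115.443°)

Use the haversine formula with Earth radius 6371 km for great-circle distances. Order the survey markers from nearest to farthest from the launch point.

Distance from the launch point at (lat -47.723°, lon -116.922°) to each:
T3 (lat -46.880°, lon -115.443°): 145.7 km
T4 (lat -49.128°, lon -118.689°): 203.5 km
T5 (lat -49.661°, lon -117.022°): 215.6 km
T6 (lat -47.891°, lon -120.007°): 231.1 km
T2 (lat -49.912°, lon -115.115°): 277.0 km
T1 (lat -51.101°, lon -118.294°): 388.5 km
T0 (lat -45.088°, lon -113.076°): 415.6 km

T3, T4, T5, T6, T2, T1, T0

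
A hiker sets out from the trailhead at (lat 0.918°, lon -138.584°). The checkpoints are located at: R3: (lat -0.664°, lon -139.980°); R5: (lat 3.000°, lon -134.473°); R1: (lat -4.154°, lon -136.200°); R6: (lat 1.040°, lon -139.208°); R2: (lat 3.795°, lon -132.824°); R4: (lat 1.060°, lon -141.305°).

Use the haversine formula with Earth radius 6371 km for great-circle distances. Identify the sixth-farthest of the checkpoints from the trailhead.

R6

Distances from the trailhead ((lat 0.918°, lon -138.584°)):
R2: 715.4 km
R1: 623.1 km
R5: 512.1 km
R4: 302.9 km
R3: 234.6 km
R6: 70.7 km
The sixth-farthest is R6 at 70.7 km.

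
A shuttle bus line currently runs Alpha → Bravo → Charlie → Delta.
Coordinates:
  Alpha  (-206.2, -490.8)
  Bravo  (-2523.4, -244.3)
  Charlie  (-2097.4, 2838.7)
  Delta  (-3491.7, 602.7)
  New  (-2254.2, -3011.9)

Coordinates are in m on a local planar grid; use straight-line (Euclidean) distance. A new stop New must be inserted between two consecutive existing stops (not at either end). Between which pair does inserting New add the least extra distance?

Added distance for inserting New between each consecutive pair:
Alpha–Bravo: 3698.5 m
Bravo–Charlie: 5521.1 m
Charlie–Delta: 7038.2 m
Smallest added distance is 3698.5 m, inserting between Alpha and Bravo.

between Alpha and Bravo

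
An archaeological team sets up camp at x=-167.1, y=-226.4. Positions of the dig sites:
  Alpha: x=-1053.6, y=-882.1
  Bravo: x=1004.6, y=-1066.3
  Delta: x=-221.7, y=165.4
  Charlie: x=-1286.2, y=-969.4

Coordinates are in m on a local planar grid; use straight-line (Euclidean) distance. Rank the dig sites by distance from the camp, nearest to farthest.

Computing each straight-line distance from x=-167.1, y=-226.4:
Delta x=-221.7, y=165.4: 395.6 m
Alpha x=-1053.6, y=-882.1: 1102.6 m
Charlie x=-1286.2, y=-969.4: 1343.3 m
Bravo x=1004.6, y=-1066.3: 1441.6 m

Delta, Alpha, Charlie, Bravo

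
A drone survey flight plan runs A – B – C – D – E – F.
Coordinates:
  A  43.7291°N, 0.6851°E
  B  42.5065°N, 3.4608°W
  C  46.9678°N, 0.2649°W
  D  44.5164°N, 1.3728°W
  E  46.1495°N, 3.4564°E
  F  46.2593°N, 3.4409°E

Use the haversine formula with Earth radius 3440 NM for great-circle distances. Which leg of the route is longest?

B–C

Leg distances:
A→B: 195.9 NM
B→C: 300.5 NM
C→D: 154.3 NM
D→E: 226.1 NM
E→F: 6.6 NM
The longest leg is B–C at 300.5 NM.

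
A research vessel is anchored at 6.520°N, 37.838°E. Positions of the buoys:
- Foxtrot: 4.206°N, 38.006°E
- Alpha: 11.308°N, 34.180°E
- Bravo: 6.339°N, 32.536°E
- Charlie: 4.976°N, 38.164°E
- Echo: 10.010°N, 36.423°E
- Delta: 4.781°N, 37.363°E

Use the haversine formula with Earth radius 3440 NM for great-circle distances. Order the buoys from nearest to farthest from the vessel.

Computing each great-circle distance from 6.520°N, 37.838°E:
Charlie 4.976°N, 38.164°E: 94.7 NM
Delta 4.781°N, 37.363°E: 108.2 NM
Foxtrot 4.206°N, 38.006°E: 139.3 NM
Echo 10.010°N, 36.423°E: 225.8 NM
Bravo 6.339°N, 32.536°E: 316.5 NM
Alpha 11.308°N, 34.180°E: 360.1 NM

Charlie, Delta, Foxtrot, Echo, Bravo, Alpha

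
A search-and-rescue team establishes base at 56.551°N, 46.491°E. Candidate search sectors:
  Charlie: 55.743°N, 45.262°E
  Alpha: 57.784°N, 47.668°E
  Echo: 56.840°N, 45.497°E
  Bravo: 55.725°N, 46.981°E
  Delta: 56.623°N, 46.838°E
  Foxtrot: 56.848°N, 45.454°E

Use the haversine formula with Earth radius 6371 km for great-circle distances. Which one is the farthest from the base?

Alpha

Distance to each, sorted:
Alpha: 154.4 km
Charlie: 117.8 km
Bravo: 96.7 km
Foxtrot: 71.4 km
Echo: 68.7 km
Delta: 22.7 km
The farthest is Alpha at 154.4 km.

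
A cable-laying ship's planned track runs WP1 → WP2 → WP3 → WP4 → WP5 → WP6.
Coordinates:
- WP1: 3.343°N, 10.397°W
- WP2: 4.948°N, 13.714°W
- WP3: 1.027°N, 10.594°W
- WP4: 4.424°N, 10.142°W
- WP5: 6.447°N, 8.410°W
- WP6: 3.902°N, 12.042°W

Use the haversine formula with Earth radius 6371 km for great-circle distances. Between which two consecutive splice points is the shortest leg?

Leg distances:
WP1→WP2: 408.9 km
WP2→WP3: 556.8 km
WP3→WP4: 381.0 km
WP4→WP5: 295.6 km
WP5→WP6: 491.8 km
The shortest leg is WP4–WP5 at 295.6 km.

WP4–WP5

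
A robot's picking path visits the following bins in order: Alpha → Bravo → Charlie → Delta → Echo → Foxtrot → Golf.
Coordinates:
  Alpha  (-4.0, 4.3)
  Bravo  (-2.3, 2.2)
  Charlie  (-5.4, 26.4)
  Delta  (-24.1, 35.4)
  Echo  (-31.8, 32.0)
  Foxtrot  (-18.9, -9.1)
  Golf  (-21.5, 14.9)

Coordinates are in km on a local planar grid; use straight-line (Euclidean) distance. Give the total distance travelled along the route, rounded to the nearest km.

Leg distances:
Alpha→Bravo: 2.7 km  (cumulative 2.7 km)
Bravo→Charlie: 24.4 km  (cumulative 27.1 km)
Charlie→Delta: 20.8 km  (cumulative 47.9 km)
Delta→Echo: 8.4 km  (cumulative 56.3 km)
Echo→Foxtrot: 43.1 km  (cumulative 99.3 km)
Foxtrot→Golf: 24.1 km  (cumulative 123.5 km)
Total route length ≈ 123 km.

123 km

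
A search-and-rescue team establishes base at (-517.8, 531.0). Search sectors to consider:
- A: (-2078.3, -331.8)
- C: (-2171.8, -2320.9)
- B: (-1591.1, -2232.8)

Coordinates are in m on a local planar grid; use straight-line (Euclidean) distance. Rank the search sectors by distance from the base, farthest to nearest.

C, B, A

Distances from the base:
C (-2171.8, -2320.9): 3296.8 m
B (-1591.1, -2232.8): 2964.9 m
A (-2078.3, -331.8): 1783.1 m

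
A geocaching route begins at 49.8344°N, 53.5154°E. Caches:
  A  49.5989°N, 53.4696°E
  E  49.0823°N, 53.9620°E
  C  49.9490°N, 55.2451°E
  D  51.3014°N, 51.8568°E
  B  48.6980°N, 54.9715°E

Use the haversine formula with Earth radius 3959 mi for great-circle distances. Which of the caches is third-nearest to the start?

C

Distances from the start (49.8344°N, 53.5154°E):
A: 16.4 mi
E: 55.7 mi
C: 77.4 mi
B: 102.3 mi
D: 124.8 mi
The third-nearest is C at 77.4 mi.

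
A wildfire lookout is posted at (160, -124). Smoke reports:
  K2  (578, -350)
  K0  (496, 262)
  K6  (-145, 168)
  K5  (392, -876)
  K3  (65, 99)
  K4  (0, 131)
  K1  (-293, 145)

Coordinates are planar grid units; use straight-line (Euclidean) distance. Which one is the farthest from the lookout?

Distance to each, sorted:
K5: 787.0
K1: 526.8
K0: 511.8
K2: 475.2
K6: 422.2
K4: 301.0
K3: 242.4
The farthest is K5 at 787.0.

K5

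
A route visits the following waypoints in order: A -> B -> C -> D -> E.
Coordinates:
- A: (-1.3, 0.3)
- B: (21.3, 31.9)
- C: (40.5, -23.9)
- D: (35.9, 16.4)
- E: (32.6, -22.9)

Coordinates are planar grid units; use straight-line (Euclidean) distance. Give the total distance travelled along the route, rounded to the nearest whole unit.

Leg distances:
A→B: 38.8  (cumulative 38.8)
B→C: 59.0  (cumulative 97.9)
C→D: 40.6  (cumulative 138.4)
D→E: 39.4  (cumulative 177.9)
Total route length ≈ 178.

178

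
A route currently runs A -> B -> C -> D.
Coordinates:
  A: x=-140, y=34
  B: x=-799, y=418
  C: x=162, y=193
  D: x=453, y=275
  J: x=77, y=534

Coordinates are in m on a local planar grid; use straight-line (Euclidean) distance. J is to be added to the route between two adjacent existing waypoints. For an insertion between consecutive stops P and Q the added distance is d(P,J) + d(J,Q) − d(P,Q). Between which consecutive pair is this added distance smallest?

Added distance for inserting J between each consecutive pair:
A–B: 666.0 m
B–C: 248.1 m
C–D: 505.7 m
Smallest added distance is 248.1 m, inserting between B and C.

between B and C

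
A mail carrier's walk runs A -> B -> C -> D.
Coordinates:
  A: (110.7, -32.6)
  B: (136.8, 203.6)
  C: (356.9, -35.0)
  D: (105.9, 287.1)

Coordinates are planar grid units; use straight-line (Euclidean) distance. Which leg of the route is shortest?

A–B

Leg distances:
A→B: 237.6
B→C: 324.6
C→D: 408.3
The shortest leg is A–B at 237.6.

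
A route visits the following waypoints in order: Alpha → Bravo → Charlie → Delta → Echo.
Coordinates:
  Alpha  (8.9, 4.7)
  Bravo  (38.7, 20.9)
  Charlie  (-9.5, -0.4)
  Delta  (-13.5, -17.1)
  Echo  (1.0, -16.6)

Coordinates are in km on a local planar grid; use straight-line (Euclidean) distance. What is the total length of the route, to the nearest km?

118 km

Leg distances:
Alpha→Bravo: 33.9 km  (cumulative 33.9 km)
Bravo→Charlie: 52.7 km  (cumulative 86.6 km)
Charlie→Delta: 17.2 km  (cumulative 103.8 km)
Delta→Echo: 14.5 km  (cumulative 118.3 km)
Total route length ≈ 118 km.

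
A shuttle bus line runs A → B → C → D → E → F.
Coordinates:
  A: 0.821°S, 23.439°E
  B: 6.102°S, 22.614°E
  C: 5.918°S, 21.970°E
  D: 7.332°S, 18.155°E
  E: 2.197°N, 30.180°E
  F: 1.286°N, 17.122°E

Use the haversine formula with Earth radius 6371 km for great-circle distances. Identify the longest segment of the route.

Leg distances:
A→B: 594.3 km
B→C: 74.1 km
C→D: 449.7 km
D→E: 1703.8 km
E→F: 1454.8 km
The longest leg is D–E at 1703.8 km.

D–E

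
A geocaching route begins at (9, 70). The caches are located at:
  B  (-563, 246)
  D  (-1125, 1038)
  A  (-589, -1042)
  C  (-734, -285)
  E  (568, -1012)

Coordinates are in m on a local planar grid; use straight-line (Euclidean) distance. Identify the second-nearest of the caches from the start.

Distance to each, sorted:
B: 598.5 m
C: 823.5 m
E: 1217.9 m
A: 1262.6 m
D: 1491.0 m
The second-nearest is C at 823.5 m.

C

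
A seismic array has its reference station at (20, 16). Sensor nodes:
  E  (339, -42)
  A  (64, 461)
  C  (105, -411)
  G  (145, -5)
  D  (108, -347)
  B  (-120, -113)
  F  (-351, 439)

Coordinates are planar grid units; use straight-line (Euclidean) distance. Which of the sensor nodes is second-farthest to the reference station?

A

Distances from the reference station ((20, 16)):
F: 562.6
A: 447.2
C: 435.4
D: 373.5
E: 324.2
B: 190.4
G: 126.8
The second-farthest is A at 447.2.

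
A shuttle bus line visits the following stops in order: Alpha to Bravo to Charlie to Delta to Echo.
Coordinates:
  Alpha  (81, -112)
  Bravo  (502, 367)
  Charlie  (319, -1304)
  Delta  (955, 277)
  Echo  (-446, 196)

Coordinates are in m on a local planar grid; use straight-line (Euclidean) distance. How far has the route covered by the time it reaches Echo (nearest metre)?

Leg distances:
Alpha→Bravo: 637.7 m  (cumulative 637.7 m)
Bravo→Charlie: 1681.0 m  (cumulative 2318.7 m)
Charlie→Delta: 1704.1 m  (cumulative 4022.8 m)
Delta→Echo: 1403.3 m  (cumulative 5426.2 m)
Cumulative distance at Echo ≈ 5426 m.

5426 m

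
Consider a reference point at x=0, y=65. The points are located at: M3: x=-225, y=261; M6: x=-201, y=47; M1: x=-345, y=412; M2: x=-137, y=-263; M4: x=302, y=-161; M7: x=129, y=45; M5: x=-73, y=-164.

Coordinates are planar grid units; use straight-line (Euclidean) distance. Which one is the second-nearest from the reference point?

Distance to each, sorted:
M7: 130.5
M6: 201.8
M5: 240.4
M3: 298.4
M2: 355.5
M4: 377.2
M1: 489.3
The second-nearest is M6 at 201.8.

M6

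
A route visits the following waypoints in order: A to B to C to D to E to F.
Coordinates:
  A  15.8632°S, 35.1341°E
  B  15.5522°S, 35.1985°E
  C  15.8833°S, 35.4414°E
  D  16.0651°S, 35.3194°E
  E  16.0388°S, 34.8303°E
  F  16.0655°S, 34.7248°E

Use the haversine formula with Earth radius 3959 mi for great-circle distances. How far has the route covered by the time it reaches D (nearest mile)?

Leg distances:
A→B: 21.9 mi  (cumulative 21.9 mi)
B→C: 28.0 mi  (cumulative 49.9 mi)
C→D: 14.9 mi  (cumulative 64.9 mi)
Cumulative distance at D ≈ 65 mi.

65 mi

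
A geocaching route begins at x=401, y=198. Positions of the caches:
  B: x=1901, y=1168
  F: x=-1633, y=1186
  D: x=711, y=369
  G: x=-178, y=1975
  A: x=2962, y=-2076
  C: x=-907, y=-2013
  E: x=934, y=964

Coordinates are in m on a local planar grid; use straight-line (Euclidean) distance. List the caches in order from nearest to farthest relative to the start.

Computing each straight-line distance from x=401, y=198:
D x=711, y=369: 354.0 m
E x=934, y=964: 933.2 m
B x=1901, y=1168: 1786.3 m
G x=-178, y=1975: 1868.9 m
F x=-1633, y=1186: 2261.3 m
C x=-907, y=-2013: 2568.9 m
A x=2962, y=-2076: 3424.9 m

D, E, B, G, F, C, A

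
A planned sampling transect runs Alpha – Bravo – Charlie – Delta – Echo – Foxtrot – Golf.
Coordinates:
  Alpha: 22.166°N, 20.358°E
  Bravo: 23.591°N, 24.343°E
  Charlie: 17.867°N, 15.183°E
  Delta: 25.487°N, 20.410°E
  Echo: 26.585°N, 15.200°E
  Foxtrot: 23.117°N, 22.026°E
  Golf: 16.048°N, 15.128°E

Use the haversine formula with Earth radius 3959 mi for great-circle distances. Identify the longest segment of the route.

Leg distances:
Alpha→Bravo: 272.1 mi
Bravo→Charlie: 711.6 mi
Charlie→Delta: 624.2 mi
Delta→Echo: 332.2 mi
Echo→Foxtrot: 490.4 mi
Foxtrot→Golf: 663.2 mi
The longest leg is Bravo–Charlie at 711.6 mi.

Bravo–Charlie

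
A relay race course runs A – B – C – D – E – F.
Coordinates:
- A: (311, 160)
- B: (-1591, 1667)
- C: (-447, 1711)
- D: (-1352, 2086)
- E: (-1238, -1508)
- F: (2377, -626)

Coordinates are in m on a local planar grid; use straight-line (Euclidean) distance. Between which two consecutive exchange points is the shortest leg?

C–D

Leg distances:
A→B: 2426.7 m
B→C: 1144.8 m
C→D: 979.6 m
D→E: 3595.8 m
E→F: 3721.0 m
The shortest leg is C–D at 979.6 m.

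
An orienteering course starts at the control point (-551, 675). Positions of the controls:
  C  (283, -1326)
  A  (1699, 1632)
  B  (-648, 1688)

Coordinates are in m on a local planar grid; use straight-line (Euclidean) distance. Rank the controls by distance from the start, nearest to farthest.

Distance from the start at (-551, 675) to each:
B (-648, 1688): 1017.6 m
C (283, -1326): 2167.8 m
A (1699, 1632): 2445.1 m

B, C, A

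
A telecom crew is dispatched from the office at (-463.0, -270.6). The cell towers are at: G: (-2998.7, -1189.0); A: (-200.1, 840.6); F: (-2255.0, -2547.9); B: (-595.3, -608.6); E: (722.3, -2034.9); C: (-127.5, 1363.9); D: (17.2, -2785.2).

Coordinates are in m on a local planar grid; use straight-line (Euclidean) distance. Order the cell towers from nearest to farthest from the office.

B, A, C, E, D, G, F

Distances from the office:
B (-595.3, -608.6): 363.0 m
A (-200.1, 840.6): 1141.9 m
C (-127.5, 1363.9): 1668.6 m
E (722.3, -2034.9): 2125.5 m
D (17.2, -2785.2): 2560.0 m
G (-2998.7, -1189.0): 2696.9 m
F (-2255.0, -2547.9): 2897.8 m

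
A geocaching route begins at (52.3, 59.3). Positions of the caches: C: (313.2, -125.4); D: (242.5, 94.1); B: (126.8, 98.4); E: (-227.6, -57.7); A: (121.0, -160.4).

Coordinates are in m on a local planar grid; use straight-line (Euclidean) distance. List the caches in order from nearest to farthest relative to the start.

Computing each straight-line distance from (52.3, 59.3):
B (126.8, 98.4): 84.1 m
D (242.5, 94.1): 193.4 m
A (121.0, -160.4): 230.2 m
E (-227.6, -57.7): 303.4 m
C (313.2, -125.4): 319.7 m

B, D, A, E, C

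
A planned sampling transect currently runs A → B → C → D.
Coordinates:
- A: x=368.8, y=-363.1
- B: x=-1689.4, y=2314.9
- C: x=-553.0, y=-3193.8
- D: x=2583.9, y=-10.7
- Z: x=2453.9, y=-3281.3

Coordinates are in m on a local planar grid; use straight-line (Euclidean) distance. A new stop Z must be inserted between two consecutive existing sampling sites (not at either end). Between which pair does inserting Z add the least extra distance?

Added distance for inserting Z between each consecutive pair:
A–B: 7172.1 m
B–C: 4346.6 m
C–D: 1812.3 m
Smallest added distance is 1812.3 m, inserting between C and D.

between C and D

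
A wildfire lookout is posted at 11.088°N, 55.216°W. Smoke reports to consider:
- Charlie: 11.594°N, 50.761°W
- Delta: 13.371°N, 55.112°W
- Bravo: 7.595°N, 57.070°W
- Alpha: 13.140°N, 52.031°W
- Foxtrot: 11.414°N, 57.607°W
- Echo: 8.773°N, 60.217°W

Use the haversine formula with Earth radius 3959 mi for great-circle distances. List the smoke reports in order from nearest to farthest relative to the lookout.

Distance from the lookout at 11.088°N, 55.216°W to each:
Delta 13.371°N, 55.112°W: 157.9 mi
Foxtrot 11.414°N, 57.607°W: 163.6 mi
Alpha 13.140°N, 52.031°W: 257.7 mi
Bravo 7.595°N, 57.070°W: 272.4 mi
Charlie 11.594°N, 50.761°W: 303.8 mi
Echo 8.773°N, 60.217°W: 376.1 mi

Delta, Foxtrot, Alpha, Bravo, Charlie, Echo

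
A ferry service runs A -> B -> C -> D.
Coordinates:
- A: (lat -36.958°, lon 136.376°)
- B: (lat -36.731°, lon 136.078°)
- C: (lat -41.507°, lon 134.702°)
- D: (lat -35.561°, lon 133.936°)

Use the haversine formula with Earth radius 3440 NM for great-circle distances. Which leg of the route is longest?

Leg distances:
A→B: 19.8 NM
B→C: 293.8 NM
C→D: 358.8 NM
The longest leg is C–D at 358.8 NM.

C–D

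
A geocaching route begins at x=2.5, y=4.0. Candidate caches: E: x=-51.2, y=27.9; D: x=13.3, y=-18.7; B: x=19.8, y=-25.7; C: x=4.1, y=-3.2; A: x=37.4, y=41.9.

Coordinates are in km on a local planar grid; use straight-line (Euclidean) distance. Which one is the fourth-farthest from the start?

D

Distances from the start (x=2.5, y=4.0):
E: 58.8 km
A: 51.5 km
B: 34.4 km
D: 25.1 km
C: 7.4 km
The fourth-farthest is D at 25.1 km.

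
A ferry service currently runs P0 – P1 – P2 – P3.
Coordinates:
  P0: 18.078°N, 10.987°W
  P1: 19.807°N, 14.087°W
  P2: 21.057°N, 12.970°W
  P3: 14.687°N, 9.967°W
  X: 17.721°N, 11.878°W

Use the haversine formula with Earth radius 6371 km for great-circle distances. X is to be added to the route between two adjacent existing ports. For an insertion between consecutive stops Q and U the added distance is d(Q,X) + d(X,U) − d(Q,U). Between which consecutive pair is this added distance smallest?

between P2 and P3

Added distance for inserting X between each consecutive pair:
P0–P1: 52.3 km
P1–P2: 535.4 km
P2–P3: 6.2 km
Smallest added distance is 6.2 km, inserting between P2 and P3.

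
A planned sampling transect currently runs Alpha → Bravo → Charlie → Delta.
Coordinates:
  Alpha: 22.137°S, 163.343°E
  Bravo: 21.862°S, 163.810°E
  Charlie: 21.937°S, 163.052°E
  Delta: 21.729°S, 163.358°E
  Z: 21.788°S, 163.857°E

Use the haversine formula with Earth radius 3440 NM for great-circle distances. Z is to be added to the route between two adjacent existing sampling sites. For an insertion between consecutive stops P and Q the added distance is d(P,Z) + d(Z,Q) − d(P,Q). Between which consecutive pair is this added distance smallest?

between Bravo and Charlie

Added distance for inserting Z between each consecutive pair:
Alpha–Bravo: 9.8 NM
Bravo–Charlie: 8.4 NM
Charlie–Delta: 52.7 NM
Smallest added distance is 8.4 NM, inserting between Bravo and Charlie.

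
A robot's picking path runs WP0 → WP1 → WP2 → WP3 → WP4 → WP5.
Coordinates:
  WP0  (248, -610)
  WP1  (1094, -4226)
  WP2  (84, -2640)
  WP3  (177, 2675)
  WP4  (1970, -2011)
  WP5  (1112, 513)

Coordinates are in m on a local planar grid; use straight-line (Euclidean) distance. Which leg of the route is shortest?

WP1–WP2

Leg distances:
WP0→WP1: 3713.6 m
WP1→WP2: 1880.3 m
WP2→WP3: 5315.8 m
WP3→WP4: 5017.3 m
WP4→WP5: 2665.8 m
The shortest leg is WP1–WP2 at 1880.3 m.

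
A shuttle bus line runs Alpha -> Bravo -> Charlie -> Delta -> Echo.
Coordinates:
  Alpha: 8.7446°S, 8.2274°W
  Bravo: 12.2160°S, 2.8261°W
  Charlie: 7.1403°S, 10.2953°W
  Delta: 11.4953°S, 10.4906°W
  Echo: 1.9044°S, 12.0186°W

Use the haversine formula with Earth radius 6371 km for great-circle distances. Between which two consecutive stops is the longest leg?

Leg distances:
Alpha→Bravo: 705.4 km
Bravo→Charlie: 994.1 km
Charlie→Delta: 484.7 km
Delta→Echo: 1079.7 km
The longest leg is Delta–Echo at 1079.7 km.

Delta–Echo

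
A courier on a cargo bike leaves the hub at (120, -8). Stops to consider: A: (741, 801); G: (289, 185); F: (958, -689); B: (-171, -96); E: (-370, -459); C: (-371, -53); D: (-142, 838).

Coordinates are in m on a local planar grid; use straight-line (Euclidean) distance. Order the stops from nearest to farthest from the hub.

G, B, C, E, D, A, F

Computing each straight-line distance from (120, -8):
G (289, 185): 256.5 m
B (-171, -96): 304.0 m
C (-371, -53): 493.1 m
E (-370, -459): 666.0 m
D (-142, 838): 885.6 m
A (741, 801): 1019.9 m
F (958, -689): 1079.8 m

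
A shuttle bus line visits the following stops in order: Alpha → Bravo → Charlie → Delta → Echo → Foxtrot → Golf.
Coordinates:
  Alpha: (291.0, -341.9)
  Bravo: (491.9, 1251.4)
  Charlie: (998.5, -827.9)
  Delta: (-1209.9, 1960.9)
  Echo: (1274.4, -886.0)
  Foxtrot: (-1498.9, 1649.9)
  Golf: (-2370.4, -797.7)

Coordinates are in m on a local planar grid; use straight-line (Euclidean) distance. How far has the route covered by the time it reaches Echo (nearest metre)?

Leg distances:
Alpha→Bravo: 1605.9 m  (cumulative 1605.9 m)
Bravo→Charlie: 2140.1 m  (cumulative 3746.0 m)
Charlie→Delta: 3557.3 m  (cumulative 7303.3 m)
Delta→Echo: 3778.4 m  (cumulative 11081.8 m)
Cumulative distance at Echo ≈ 11082 m.

11082 m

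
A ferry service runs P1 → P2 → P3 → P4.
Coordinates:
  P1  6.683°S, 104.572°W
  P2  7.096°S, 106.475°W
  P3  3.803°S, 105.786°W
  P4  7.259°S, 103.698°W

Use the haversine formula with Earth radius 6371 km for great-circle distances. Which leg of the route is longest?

Leg distances:
P1→P2: 215.0 km
P2→P3: 374.0 km
P3→P4: 448.4 km
The longest leg is P3–P4 at 448.4 km.

P3–P4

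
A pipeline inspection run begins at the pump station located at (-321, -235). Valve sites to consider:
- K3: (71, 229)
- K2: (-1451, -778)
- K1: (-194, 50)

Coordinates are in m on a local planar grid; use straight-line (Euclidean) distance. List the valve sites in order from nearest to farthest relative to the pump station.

Computing each straight-line distance from (-321, -235):
K1 (-194, 50): 312.0 m
K3 (71, 229): 607.4 m
K2 (-1451, -778): 1253.7 m

K1, K3, K2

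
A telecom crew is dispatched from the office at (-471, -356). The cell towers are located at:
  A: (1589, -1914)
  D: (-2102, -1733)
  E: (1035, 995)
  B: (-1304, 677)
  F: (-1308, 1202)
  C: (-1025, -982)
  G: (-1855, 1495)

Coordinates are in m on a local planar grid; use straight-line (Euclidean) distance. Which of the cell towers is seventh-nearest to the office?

Distances from the office ((-471, -356)):
C: 835.9 m
B: 1327.0 m
F: 1768.6 m
E: 2023.2 m
D: 2134.5 m
G: 2311.2 m
A: 2582.8 m
The seventh-nearest is A at 2582.8 m.

A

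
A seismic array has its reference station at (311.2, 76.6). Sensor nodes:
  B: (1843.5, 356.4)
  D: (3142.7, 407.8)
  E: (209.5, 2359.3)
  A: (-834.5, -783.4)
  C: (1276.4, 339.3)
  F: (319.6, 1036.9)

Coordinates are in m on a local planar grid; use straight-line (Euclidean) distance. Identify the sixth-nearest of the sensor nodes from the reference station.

D

Distance to each, sorted:
F: 960.3 m
C: 1000.3 m
A: 1432.6 m
B: 1557.6 m
E: 2285.0 m
D: 2850.8 m
The sixth-nearest is D at 2850.8 m.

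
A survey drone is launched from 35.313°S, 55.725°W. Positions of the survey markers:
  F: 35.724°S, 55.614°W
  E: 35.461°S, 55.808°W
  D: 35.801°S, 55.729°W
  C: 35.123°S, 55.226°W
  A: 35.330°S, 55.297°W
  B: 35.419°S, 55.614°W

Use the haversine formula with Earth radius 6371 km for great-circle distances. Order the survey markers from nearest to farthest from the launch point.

Distance from the launch point at 35.313°S, 55.725°W to each:
B 35.419°S, 55.614°W: 15.5 km
E 35.461°S, 55.808°W: 18.1 km
A 35.330°S, 55.297°W: 38.9 km
F 35.724°S, 55.614°W: 46.8 km
C 35.123°S, 55.226°W: 50.0 km
D 35.801°S, 55.729°W: 54.3 km

B, E, A, F, C, D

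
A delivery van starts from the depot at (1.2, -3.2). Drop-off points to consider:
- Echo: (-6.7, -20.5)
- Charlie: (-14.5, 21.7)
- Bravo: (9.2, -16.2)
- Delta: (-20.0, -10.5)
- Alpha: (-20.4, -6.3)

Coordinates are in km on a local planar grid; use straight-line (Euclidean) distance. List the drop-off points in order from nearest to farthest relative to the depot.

Distances from the depot:
Bravo (9.2, -16.2): 15.3 km
Echo (-6.7, -20.5): 19.0 km
Alpha (-20.4, -6.3): 21.8 km
Delta (-20.0, -10.5): 22.4 km
Charlie (-14.5, 21.7): 29.4 km

Bravo, Echo, Alpha, Delta, Charlie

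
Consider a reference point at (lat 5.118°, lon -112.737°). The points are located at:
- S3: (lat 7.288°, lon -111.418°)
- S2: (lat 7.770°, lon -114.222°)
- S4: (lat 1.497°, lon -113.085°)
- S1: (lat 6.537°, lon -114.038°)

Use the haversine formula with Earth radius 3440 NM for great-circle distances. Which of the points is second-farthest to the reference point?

Distance to each, sorted:
S4: 218.4 NM
S2: 182.2 NM
S3: 152.2 NM
S1: 115.3 NM
The second-farthest is S2 at 182.2 NM.

S2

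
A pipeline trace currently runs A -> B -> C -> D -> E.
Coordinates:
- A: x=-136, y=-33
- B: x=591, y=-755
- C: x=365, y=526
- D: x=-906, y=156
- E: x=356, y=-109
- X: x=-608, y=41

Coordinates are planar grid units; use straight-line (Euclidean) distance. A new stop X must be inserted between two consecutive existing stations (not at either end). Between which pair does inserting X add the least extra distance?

between D and E

Added distance for inserting X between each consecutive pair:
A–B: 892.3
B–C: 1225.6
C–D: 82.8
D–E: 5.5
Smallest added distance is 5.5, inserting between D and E.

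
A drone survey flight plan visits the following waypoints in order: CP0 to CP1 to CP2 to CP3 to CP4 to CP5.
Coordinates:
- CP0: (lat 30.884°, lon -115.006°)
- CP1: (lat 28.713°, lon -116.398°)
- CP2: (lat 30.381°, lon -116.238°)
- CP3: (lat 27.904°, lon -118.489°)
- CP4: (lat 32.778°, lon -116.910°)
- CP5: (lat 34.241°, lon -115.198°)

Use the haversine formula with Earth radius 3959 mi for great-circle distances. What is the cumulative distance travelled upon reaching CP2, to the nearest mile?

Leg distances:
CP0→CP1: 171.7 mi  (cumulative 171.7 mi)
CP1→CP2: 115.7 mi  (cumulative 287.3 mi)
Cumulative distance at CP2 ≈ 287 mi.

287 mi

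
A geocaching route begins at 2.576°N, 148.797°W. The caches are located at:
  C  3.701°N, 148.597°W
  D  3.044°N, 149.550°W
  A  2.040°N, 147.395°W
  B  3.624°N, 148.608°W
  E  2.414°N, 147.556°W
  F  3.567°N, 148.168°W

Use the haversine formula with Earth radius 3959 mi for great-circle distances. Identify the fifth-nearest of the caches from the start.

E

Distance to each, sorted:
D: 61.2 mi
B: 73.6 mi
C: 78.9 mi
F: 81.1 mi
E: 86.4 mi
A: 103.6 mi
The fifth-nearest is E at 86.4 mi.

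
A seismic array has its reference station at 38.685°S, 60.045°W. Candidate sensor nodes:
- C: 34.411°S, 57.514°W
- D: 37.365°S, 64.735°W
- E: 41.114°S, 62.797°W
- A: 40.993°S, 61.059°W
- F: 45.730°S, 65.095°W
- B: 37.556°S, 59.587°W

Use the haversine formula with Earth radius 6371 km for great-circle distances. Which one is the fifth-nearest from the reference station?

C

Distance to each, sorted:
B: 131.8 km
A: 270.8 km
E: 357.8 km
D: 436.2 km
C: 526.2 km
F: 886.5 km
The fifth-nearest is C at 526.2 km.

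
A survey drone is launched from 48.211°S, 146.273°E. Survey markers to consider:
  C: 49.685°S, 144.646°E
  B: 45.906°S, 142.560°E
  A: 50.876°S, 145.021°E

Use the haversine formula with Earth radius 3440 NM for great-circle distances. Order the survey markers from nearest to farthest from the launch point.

Distance from the launch point at 48.211°S, 146.273°E to each:
C 49.685°S, 144.646°E: 109.3 NM
A 50.876°S, 145.021°E: 167.3 NM
B 45.906°S, 142.560°E: 205.4 NM

C, A, B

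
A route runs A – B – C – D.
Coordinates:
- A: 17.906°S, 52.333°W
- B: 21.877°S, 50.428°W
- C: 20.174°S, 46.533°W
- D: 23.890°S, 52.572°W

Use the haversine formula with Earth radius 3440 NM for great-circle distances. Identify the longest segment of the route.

Leg distances:
A→B: 261.5 NM
B→C: 241.0 NM
C→D: 403.3 NM
The longest leg is C–D at 403.3 NM.

C–D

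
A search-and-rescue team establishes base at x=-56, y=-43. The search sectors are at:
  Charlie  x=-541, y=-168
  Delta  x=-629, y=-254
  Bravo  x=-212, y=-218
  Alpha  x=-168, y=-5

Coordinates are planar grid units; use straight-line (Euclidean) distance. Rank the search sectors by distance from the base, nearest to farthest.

Alpha, Bravo, Charlie, Delta

Computing each straight-line distance from x=-56, y=-43:
Alpha x=-168, y=-5: 118.3
Bravo x=-212, y=-218: 234.4
Charlie x=-541, y=-168: 500.8
Delta x=-629, y=-254: 610.6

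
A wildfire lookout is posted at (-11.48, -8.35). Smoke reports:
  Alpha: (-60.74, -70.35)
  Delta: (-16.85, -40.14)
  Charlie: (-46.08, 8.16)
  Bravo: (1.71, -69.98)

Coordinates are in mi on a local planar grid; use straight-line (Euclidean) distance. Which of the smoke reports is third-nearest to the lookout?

Distance to each, sorted:
Delta: 32.2 mi
Charlie: 38.3 mi
Bravo: 63.0 mi
Alpha: 79.2 mi
The third-nearest is Bravo at 63.0 mi.

Bravo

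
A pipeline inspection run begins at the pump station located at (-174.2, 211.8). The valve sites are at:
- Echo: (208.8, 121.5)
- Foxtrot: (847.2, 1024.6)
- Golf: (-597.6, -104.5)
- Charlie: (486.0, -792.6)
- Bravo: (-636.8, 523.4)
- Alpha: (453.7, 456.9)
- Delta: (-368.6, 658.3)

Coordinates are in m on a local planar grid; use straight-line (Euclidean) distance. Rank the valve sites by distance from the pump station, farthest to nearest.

Distances from the pump station:
Foxtrot (847.2, 1024.6): 1305.3 m
Charlie (486.0, -792.6): 1201.9 m
Alpha (453.7, 456.9): 674.0 m
Bravo (-636.8, 523.4): 557.8 m
Golf (-597.6, -104.5): 528.5 m
Delta (-368.6, 658.3): 487.0 m
Echo (208.8, 121.5): 393.5 m

Foxtrot, Charlie, Alpha, Bravo, Golf, Delta, Echo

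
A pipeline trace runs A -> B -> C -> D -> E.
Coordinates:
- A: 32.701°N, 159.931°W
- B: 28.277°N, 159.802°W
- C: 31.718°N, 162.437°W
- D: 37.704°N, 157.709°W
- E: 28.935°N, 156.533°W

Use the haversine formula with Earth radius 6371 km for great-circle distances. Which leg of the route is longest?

Leg distances:
A→B: 492.1 km
B→C: 459.1 km
C→D: 793.3 km
D→E: 981.1 km
The longest leg is D–E at 981.1 km.

D–E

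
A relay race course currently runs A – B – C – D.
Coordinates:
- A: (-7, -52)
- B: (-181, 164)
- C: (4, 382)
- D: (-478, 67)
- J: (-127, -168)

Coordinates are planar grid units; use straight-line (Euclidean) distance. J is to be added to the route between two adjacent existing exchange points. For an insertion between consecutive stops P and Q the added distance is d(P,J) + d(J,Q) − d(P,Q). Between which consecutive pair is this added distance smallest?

Added distance for inserting J between each consecutive pair:
A–B: 225.9
B–C: 615.8
C–D: 412.0
Smallest added distance is 225.9, inserting between A and B.

between A and B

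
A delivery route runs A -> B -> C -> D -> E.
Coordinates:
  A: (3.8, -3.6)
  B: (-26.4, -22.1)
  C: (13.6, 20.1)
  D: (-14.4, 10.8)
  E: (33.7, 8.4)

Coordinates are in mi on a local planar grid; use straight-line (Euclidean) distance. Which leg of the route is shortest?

C–D

Leg distances:
A→B: 35.4 mi
B→C: 58.1 mi
C→D: 29.5 mi
D→E: 48.2 mi
The shortest leg is C–D at 29.5 mi.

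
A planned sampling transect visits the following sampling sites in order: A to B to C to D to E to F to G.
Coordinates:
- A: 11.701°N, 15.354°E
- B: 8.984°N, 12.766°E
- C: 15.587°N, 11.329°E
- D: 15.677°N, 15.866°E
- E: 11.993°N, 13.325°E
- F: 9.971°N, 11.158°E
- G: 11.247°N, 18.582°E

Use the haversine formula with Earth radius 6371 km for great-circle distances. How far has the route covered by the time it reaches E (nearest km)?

2144 km

Leg distances:
A→B: 414.0 km  (cumulative 414.0 km)
B→C: 750.6 km  (cumulative 1164.6 km)
C→D: 485.9 km  (cumulative 1650.5 km)
D→E: 493.0 km  (cumulative 2143.5 km)
Cumulative distance at E ≈ 2144 km.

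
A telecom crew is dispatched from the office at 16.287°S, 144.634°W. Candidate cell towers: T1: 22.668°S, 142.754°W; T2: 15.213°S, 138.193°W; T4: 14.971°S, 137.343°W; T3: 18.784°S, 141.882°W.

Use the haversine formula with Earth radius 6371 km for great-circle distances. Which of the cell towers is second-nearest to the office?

T2

Distances from the office (16.287°S, 144.634°W):
T3: 402.8 km
T2: 699.5 km
T1: 736.4 km
T4: 794.3 km
The second-nearest is T2 at 699.5 km.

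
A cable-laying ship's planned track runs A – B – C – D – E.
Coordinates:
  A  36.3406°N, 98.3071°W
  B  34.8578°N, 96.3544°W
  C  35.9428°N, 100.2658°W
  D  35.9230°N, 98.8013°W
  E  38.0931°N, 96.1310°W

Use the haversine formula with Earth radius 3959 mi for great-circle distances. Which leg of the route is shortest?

Leg distances:
A→B: 150.1 mi
B→C: 232.7 mi
C→D: 81.9 mi
D→E: 210.2 mi
The shortest leg is C–D at 81.9 mi.

C–D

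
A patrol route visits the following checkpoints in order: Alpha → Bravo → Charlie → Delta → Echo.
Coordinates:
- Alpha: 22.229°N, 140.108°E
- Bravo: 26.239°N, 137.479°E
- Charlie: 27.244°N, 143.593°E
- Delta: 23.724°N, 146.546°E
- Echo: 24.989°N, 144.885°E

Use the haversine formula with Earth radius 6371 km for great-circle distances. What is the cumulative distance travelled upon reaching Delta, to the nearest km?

Leg distances:
Alpha→Bravo: 519.5 km  (cumulative 519.5 km)
Bravo→Charlie: 617.3 km  (cumulative 1136.7 km)
Charlie→Delta: 490.9 km  (cumulative 1627.6 km)
Cumulative distance at Delta ≈ 1628 km.

1628 km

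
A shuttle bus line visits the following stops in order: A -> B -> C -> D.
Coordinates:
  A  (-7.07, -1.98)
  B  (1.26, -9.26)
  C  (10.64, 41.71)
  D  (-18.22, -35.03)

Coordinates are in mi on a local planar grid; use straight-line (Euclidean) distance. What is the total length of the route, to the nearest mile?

145 mi

Leg distances:
A→B: 11.1 mi  (cumulative 11.1 mi)
B→C: 51.8 mi  (cumulative 62.9 mi)
C→D: 82.0 mi  (cumulative 144.9 mi)
Total route length ≈ 145 mi.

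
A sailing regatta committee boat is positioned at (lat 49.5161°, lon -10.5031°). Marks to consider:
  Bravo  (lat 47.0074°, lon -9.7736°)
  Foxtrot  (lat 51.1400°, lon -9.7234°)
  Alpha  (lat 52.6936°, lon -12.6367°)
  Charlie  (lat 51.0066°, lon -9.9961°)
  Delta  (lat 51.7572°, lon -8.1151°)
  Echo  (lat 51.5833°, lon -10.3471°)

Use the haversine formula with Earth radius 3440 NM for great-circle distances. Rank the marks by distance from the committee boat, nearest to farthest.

Charlie, Foxtrot, Echo, Bravo, Delta, Alpha

Distances from the committee boat:
Charlie (lat 51.0066°, lon -9.9961°): 91.6 NM
Foxtrot (lat 51.1400°, lon -9.7234°): 102.0 NM
Echo (lat 51.5833°, lon -10.3471°): 124.3 NM
Bravo (lat 47.0074°, lon -9.7736°): 153.4 NM
Delta (lat 51.7572°, lon -8.1151°): 162.4 NM
Alpha (lat 52.6936°, lon -12.6367°): 207.0 NM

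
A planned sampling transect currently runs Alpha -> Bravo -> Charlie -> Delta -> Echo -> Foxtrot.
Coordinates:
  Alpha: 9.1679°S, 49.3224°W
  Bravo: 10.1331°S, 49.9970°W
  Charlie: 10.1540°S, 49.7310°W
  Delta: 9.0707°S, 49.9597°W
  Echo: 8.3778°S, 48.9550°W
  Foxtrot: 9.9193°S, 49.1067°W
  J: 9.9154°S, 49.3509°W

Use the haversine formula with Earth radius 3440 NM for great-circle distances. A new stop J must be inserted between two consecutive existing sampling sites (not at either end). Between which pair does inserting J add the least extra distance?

between Alpha and Bravo

Added distance for inserting J between each consecutive pair:
Alpha–Bravo: 14.9 NM
Bravo–Charlie: 51.3 NM
Charlie–Delta: 22.4 NM
Delta–Echo: 84.8 NM
Echo–Foxtrot: 16.7 NM
Smallest added distance is 14.9 NM, inserting between Alpha and Bravo.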